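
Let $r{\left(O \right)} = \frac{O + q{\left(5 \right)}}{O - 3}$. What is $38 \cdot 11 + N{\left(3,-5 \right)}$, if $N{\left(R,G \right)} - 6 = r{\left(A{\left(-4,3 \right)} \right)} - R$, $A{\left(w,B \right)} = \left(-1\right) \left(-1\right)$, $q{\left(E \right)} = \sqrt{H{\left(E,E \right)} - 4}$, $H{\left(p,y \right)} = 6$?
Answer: $\frac{841}{2} - \frac{\sqrt{2}}{2} \approx 419.79$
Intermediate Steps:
$q{\left(E \right)} = \sqrt{2}$ ($q{\left(E \right)} = \sqrt{6 - 4} = \sqrt{2}$)
$A{\left(w,B \right)} = 1$
$r{\left(O \right)} = \frac{O + \sqrt{2}}{-3 + O}$ ($r{\left(O \right)} = \frac{O + \sqrt{2}}{O - 3} = \frac{O + \sqrt{2}}{-3 + O}$)
$N{\left(R,G \right)} = \frac{11}{2} - R - \frac{\sqrt{2}}{2}$ ($N{\left(R,G \right)} = 6 - \left(R - \frac{1 + \sqrt{2}}{-3 + 1}\right) = 6 - \left(R - \frac{1 + \sqrt{2}}{-2}\right) = 6 - \left(R + \frac{1 + \sqrt{2}}{2}\right) = 6 - \left(\frac{1}{2} + R + \frac{\sqrt{2}}{2}\right) = \frac{11}{2} - R - \frac{\sqrt{2}}{2}$)
$38 \cdot 11 + N{\left(3,-5 \right)} = 38 \cdot 11 - \left(- \frac{5}{2} + \frac{\sqrt{2}}{2}\right) = 418 - \left(- \frac{5}{2} + \frac{\sqrt{2}}{2}\right) = 418 + \left(\frac{5}{2} - \frac{\sqrt{2}}{2}\right) = \frac{841}{2} - \frac{\sqrt{2}}{2}$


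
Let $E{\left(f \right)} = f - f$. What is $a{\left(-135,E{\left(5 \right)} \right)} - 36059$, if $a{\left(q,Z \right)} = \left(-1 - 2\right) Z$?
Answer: $-36059$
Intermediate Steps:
$E{\left(f \right)} = 0$
$a{\left(q,Z \right)} = - 3 Z$
$a{\left(-135,E{\left(5 \right)} \right)} - 36059 = \left(-3\right) 0 - 36059 = 0 - 36059 = -36059$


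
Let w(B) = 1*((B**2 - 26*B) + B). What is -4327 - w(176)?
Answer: -30903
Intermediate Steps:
w(B) = B**2 - 25*B (w(B) = 1*(B**2 - 25*B) = B**2 - 25*B)
-4327 - w(176) = -4327 - 176*(-25 + 176) = -4327 - 176*151 = -4327 - 1*26576 = -4327 - 26576 = -30903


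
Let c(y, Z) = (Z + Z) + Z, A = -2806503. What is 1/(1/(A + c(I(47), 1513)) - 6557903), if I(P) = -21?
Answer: -2801964/18375008121493 ≈ -1.5249e-7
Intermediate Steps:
c(y, Z) = 3*Z (c(y, Z) = 2*Z + Z = 3*Z)
1/(1/(A + c(I(47), 1513)) - 6557903) = 1/(1/(-2806503 + 3*1513) - 6557903) = 1/(1/(-2806503 + 4539) - 6557903) = 1/(1/(-2801964) - 6557903) = 1/(-1/2801964 - 6557903) = 1/(-18375008121493/2801964) = -2801964/18375008121493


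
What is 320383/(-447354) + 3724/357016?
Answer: -7044744427/9982033479 ≈ -0.70574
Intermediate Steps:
320383/(-447354) + 3724/357016 = 320383*(-1/447354) + 3724*(1/357016) = -320383/447354 + 931/89254 = -7044744427/9982033479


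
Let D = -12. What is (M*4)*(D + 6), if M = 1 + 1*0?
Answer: -24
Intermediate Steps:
M = 1 (M = 1 + 0 = 1)
(M*4)*(D + 6) = (1*4)*(-12 + 6) = 4*(-6) = -24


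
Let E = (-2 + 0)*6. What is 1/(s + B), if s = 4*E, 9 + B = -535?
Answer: -1/592 ≈ -0.0016892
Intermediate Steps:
B = -544 (B = -9 - 535 = -544)
E = -12 (E = -2*6 = -12)
s = -48 (s = 4*(-12) = -48)
1/(s + B) = 1/(-48 - 544) = 1/(-592) = -1/592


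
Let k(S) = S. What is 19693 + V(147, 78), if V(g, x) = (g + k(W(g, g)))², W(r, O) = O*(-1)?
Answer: 19693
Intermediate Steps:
W(r, O) = -O
V(g, x) = 0 (V(g, x) = (g - g)² = 0² = 0)
19693 + V(147, 78) = 19693 + 0 = 19693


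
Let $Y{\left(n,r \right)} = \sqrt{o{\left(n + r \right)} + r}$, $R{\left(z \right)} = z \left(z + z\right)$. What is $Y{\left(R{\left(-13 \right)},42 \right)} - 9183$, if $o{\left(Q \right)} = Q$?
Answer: $-9183 + \sqrt{422} \approx -9162.5$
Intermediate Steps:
$R{\left(z \right)} = 2 z^{2}$ ($R{\left(z \right)} = z 2 z = 2 z^{2}$)
$Y{\left(n,r \right)} = \sqrt{n + 2 r}$ ($Y{\left(n,r \right)} = \sqrt{\left(n + r\right) + r} = \sqrt{n + 2 r}$)
$Y{\left(R{\left(-13 \right)},42 \right)} - 9183 = \sqrt{2 \left(-13\right)^{2} + 2 \cdot 42} - 9183 = \sqrt{2 \cdot 169 + 84} - 9183 = \sqrt{338 + 84} - 9183 = \sqrt{422} - 9183 = -9183 + \sqrt{422}$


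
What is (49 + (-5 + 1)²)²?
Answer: 4225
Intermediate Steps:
(49 + (-5 + 1)²)² = (49 + (-4)²)² = (49 + 16)² = 65² = 4225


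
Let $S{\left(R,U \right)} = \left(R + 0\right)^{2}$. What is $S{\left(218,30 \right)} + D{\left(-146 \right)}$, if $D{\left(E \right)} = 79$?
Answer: $47603$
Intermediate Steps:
$S{\left(R,U \right)} = R^{2}$
$S{\left(218,30 \right)} + D{\left(-146 \right)} = 218^{2} + 79 = 47524 + 79 = 47603$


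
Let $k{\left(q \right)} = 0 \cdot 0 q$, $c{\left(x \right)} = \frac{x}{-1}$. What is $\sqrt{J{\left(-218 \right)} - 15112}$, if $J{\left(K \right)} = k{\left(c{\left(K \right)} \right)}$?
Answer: $2 i \sqrt{3778} \approx 122.93 i$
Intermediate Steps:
$c{\left(x \right)} = - x$ ($c{\left(x \right)} = x \left(-1\right) = - x$)
$k{\left(q \right)} = 0$ ($k{\left(q \right)} = 0 q = 0$)
$J{\left(K \right)} = 0$
$\sqrt{J{\left(-218 \right)} - 15112} = \sqrt{0 - 15112} = \sqrt{-15112} = 2 i \sqrt{3778}$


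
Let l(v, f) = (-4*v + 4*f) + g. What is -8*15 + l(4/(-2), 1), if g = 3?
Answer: -105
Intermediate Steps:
l(v, f) = 3 - 4*v + 4*f (l(v, f) = (-4*v + 4*f) + 3 = 3 - 4*v + 4*f)
-8*15 + l(4/(-2), 1) = -8*15 + (3 - 16/(-2) + 4*1) = -120 + (3 - 16*(-1)/2 + 4) = -120 + (3 - 4*(-2) + 4) = -120 + (3 + 8 + 4) = -120 + 15 = -105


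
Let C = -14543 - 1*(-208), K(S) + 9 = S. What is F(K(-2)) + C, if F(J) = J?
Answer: -14346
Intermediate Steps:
K(S) = -9 + S
C = -14335 (C = -14543 + 208 = -14335)
F(K(-2)) + C = (-9 - 2) - 14335 = -11 - 14335 = -14346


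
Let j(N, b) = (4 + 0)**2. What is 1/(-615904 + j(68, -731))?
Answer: -1/615888 ≈ -1.6237e-6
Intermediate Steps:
j(N, b) = 16 (j(N, b) = 4**2 = 16)
1/(-615904 + j(68, -731)) = 1/(-615904 + 16) = 1/(-615888) = -1/615888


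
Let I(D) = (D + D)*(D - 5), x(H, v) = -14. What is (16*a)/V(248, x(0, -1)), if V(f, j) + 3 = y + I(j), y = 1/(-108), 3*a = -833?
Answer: -479808/57131 ≈ -8.3984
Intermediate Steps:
a = -833/3 (a = (⅓)*(-833) = -833/3 ≈ -277.67)
y = -1/108 ≈ -0.0092593
I(D) = 2*D*(-5 + D) (I(D) = (2*D)*(-5 + D) = 2*D*(-5 + D))
V(f, j) = -325/108 + 2*j*(-5 + j) (V(f, j) = -3 + (-1/108 + 2*j*(-5 + j)) = -325/108 + 2*j*(-5 + j))
(16*a)/V(248, x(0, -1)) = (16*(-833/3))/(-325/108 + 2*(-14)*(-5 - 14)) = -13328/(3*(-325/108 + 2*(-14)*(-19))) = -13328/(3*(-325/108 + 532)) = -13328/(3*57131/108) = -13328/3*108/57131 = -479808/57131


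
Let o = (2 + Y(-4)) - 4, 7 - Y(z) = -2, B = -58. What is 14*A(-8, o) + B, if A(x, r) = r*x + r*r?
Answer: -156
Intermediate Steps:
Y(z) = 9 (Y(z) = 7 - 1*(-2) = 7 + 2 = 9)
o = 7 (o = (2 + 9) - 4 = 11 - 4 = 7)
A(x, r) = r**2 + r*x (A(x, r) = r*x + r**2 = r**2 + r*x)
14*A(-8, o) + B = 14*(7*(7 - 8)) - 58 = 14*(7*(-1)) - 58 = 14*(-7) - 58 = -98 - 58 = -156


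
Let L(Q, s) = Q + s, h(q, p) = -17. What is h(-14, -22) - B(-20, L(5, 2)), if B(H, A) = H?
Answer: 3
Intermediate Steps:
h(-14, -22) - B(-20, L(5, 2)) = -17 - 1*(-20) = -17 + 20 = 3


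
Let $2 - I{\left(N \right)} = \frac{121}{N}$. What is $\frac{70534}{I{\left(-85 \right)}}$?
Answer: $\frac{5995390}{291} \approx 20603.0$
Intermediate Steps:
$I{\left(N \right)} = 2 - \frac{121}{N}$
$\frac{70534}{I{\left(-85 \right)}} = \frac{70534}{2 - \frac{121}{-85}} = \frac{70534}{2 - - \frac{121}{85}} = \frac{70534}{2 + \frac{121}{85}} = \frac{70534}{\frac{291}{85}} = 70534 \cdot \frac{85}{291} = \frac{5995390}{291}$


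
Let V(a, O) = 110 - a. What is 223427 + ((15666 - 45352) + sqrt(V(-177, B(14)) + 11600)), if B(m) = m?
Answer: 193741 + sqrt(11887) ≈ 1.9385e+5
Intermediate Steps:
223427 + ((15666 - 45352) + sqrt(V(-177, B(14)) + 11600)) = 223427 + ((15666 - 45352) + sqrt((110 - 1*(-177)) + 11600)) = 223427 + (-29686 + sqrt((110 + 177) + 11600)) = 223427 + (-29686 + sqrt(287 + 11600)) = 223427 + (-29686 + sqrt(11887)) = 193741 + sqrt(11887)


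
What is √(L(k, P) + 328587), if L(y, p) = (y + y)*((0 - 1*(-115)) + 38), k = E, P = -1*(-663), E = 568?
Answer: √502395 ≈ 708.80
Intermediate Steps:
P = 663
k = 568
L(y, p) = 306*y (L(y, p) = (2*y)*((0 + 115) + 38) = (2*y)*(115 + 38) = (2*y)*153 = 306*y)
√(L(k, P) + 328587) = √(306*568 + 328587) = √(173808 + 328587) = √502395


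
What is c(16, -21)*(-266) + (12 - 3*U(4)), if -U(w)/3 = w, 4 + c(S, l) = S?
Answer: -3144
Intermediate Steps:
c(S, l) = -4 + S
U(w) = -3*w
c(16, -21)*(-266) + (12 - 3*U(4)) = (-4 + 16)*(-266) + (12 - (-9)*4) = 12*(-266) + (12 - 3*(-12)) = -3192 + (12 + 36) = -3192 + 48 = -3144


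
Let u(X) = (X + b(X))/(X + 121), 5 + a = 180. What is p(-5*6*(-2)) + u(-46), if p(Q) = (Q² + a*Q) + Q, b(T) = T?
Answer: 1061908/75 ≈ 14159.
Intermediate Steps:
a = 175 (a = -5 + 180 = 175)
p(Q) = Q² + 176*Q (p(Q) = (Q² + 175*Q) + Q = Q² + 176*Q)
u(X) = 2*X/(121 + X) (u(X) = (X + X)/(X + 121) = (2*X)/(121 + X) = 2*X/(121 + X))
p(-5*6*(-2)) + u(-46) = (-5*6*(-2))*(176 - 5*6*(-2)) + 2*(-46)/(121 - 46) = (-30*(-2))*(176 - 30*(-2)) + 2*(-46)/75 = 60*(176 + 60) + 2*(-46)*(1/75) = 60*236 - 92/75 = 14160 - 92/75 = 1061908/75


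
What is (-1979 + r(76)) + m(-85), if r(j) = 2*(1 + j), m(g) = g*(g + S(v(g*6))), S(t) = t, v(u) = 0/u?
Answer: 5400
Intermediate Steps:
v(u) = 0
m(g) = g**2 (m(g) = g*(g + 0) = g*g = g**2)
r(j) = 2 + 2*j
(-1979 + r(76)) + m(-85) = (-1979 + (2 + 2*76)) + (-85)**2 = (-1979 + (2 + 152)) + 7225 = (-1979 + 154) + 7225 = -1825 + 7225 = 5400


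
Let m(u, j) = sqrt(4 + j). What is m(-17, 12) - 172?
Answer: -168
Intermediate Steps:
m(-17, 12) - 172 = sqrt(4 + 12) - 172 = sqrt(16) - 172 = 4 - 172 = -168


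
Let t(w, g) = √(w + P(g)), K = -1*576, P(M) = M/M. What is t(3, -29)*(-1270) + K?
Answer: -3116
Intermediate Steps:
P(M) = 1
K = -576
t(w, g) = √(1 + w) (t(w, g) = √(w + 1) = √(1 + w))
t(3, -29)*(-1270) + K = √(1 + 3)*(-1270) - 576 = √4*(-1270) - 576 = 2*(-1270) - 576 = -2540 - 576 = -3116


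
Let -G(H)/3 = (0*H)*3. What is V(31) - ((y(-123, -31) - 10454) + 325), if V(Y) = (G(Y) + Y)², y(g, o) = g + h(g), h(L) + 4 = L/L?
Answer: 11216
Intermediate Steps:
h(L) = -3 (h(L) = -4 + L/L = -4 + 1 = -3)
G(H) = 0 (G(H) = -3*0*H*3 = -0*3 = -3*0 = 0)
y(g, o) = -3 + g (y(g, o) = g - 3 = -3 + g)
V(Y) = Y² (V(Y) = (0 + Y)² = Y²)
V(31) - ((y(-123, -31) - 10454) + 325) = 31² - (((-3 - 123) - 10454) + 325) = 961 - ((-126 - 10454) + 325) = 961 - (-10580 + 325) = 961 - 1*(-10255) = 961 + 10255 = 11216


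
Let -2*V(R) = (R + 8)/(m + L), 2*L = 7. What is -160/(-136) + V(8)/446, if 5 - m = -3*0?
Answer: 4452/3791 ≈ 1.1744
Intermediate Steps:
L = 7/2 (L = (½)*7 = 7/2 ≈ 3.5000)
m = 5 (m = 5 - (-3)*0 = 5 - 1*0 = 5 + 0 = 5)
V(R) = -8/17 - R/17 (V(R) = -(R + 8)/(2*(5 + 7/2)) = -(8 + R)/(2*17/2) = -(8 + R)*2/(2*17) = -(16/17 + 2*R/17)/2 = -8/17 - R/17)
-160/(-136) + V(8)/446 = -160/(-136) + (-8/17 - 1/17*8)/446 = -160*(-1/136) + (-8/17 - 8/17)*(1/446) = 20/17 - 16/17*1/446 = 20/17 - 8/3791 = 4452/3791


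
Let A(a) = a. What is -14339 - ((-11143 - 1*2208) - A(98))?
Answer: -890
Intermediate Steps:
-14339 - ((-11143 - 1*2208) - A(98)) = -14339 - ((-11143 - 1*2208) - 1*98) = -14339 - ((-11143 - 2208) - 98) = -14339 - (-13351 - 98) = -14339 - 1*(-13449) = -14339 + 13449 = -890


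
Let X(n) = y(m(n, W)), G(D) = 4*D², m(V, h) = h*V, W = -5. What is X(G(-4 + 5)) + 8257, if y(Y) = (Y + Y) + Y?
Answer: 8197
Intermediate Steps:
m(V, h) = V*h
y(Y) = 3*Y (y(Y) = 2*Y + Y = 3*Y)
X(n) = -15*n (X(n) = 3*(n*(-5)) = 3*(-5*n) = -15*n)
X(G(-4 + 5)) + 8257 = -60*(-4 + 5)² + 8257 = -60*1² + 8257 = -60 + 8257 = 8197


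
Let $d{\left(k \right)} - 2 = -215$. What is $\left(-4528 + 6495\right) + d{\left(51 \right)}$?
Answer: $1754$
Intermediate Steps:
$d{\left(k \right)} = -213$ ($d{\left(k \right)} = 2 - 215 = -213$)
$\left(-4528 + 6495\right) + d{\left(51 \right)} = \left(-4528 + 6495\right) - 213 = 1967 - 213 = 1754$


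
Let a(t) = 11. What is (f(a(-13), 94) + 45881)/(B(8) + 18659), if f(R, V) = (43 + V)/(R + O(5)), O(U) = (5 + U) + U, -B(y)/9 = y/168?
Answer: 8351301/3395860 ≈ 2.4593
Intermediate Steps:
B(y) = -3*y/56 (B(y) = -9*y/168 = -3*y/56)
O(U) = 5 + 2*U
f(R, V) = (43 + V)/(15 + R) (f(R, V) = (43 + V)/(R + (5 + 2*5)) = (43 + V)/(R + (5 + 10)) = (43 + V)/(R + 15) = (43 + V)/(15 + R))
(f(a(-13), 94) + 45881)/(B(8) + 18659) = ((43 + 94)/(15 + 11) + 45881)/(-3/56*8 + 18659) = (137/26 + 45881)/(-3/7 + 18659) = ((1/26)*137 + 45881)/(130610/7) = (137/26 + 45881)*(7/130610) = (1193043/26)*(7/130610) = 8351301/3395860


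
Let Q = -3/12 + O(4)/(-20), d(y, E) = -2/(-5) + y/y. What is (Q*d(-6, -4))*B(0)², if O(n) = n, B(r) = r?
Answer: 0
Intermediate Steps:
d(y, E) = 7/5 (d(y, E) = -2*(-⅕) + 1 = ⅖ + 1 = 7/5)
Q = -9/20 (Q = -3/12 + 4/(-20) = -3*1/12 + 4*(-1/20) = -¼ - ⅕ = -9/20 ≈ -0.45000)
(Q*d(-6, -4))*B(0)² = -9/20*7/5*0² = -63/100*0 = 0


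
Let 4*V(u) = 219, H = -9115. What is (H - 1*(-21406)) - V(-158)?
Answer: 48945/4 ≈ 12236.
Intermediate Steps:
V(u) = 219/4 (V(u) = (1/4)*219 = 219/4)
(H - 1*(-21406)) - V(-158) = (-9115 - 1*(-21406)) - 1*219/4 = (-9115 + 21406) - 219/4 = 12291 - 219/4 = 48945/4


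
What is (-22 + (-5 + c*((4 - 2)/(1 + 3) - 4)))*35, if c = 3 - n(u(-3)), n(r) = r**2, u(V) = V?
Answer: -210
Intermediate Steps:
c = -6 (c = 3 - 1*(-3)**2 = 3 - 1*9 = 3 - 9 = -6)
(-22 + (-5 + c*((4 - 2)/(1 + 3) - 4)))*35 = (-22 + (-5 - 6*((4 - 2)/(1 + 3) - 4)))*35 = (-22 + (-5 - 6*(2/4 - 4)))*35 = (-22 + (-5 - 6*(2*(1/4) - 4)))*35 = (-22 + (-5 - 6*(1/2 - 4)))*35 = (-22 + (-5 - 6*(-7/2)))*35 = (-22 + (-5 + 21))*35 = (-22 + 16)*35 = -6*35 = -210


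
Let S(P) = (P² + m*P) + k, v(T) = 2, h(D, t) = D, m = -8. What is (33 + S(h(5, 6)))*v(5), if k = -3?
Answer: 30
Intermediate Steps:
S(P) = -3 + P² - 8*P (S(P) = (P² - 8*P) - 3 = -3 + P² - 8*P)
(33 + S(h(5, 6)))*v(5) = (33 + (-3 + 5² - 8*5))*2 = (33 + (-3 + 25 - 40))*2 = (33 - 18)*2 = 15*2 = 30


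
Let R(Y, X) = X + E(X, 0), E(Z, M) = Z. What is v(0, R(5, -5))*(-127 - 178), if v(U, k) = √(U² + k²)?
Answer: -3050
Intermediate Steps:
R(Y, X) = 2*X (R(Y, X) = X + X = 2*X)
v(0, R(5, -5))*(-127 - 178) = √(0² + (2*(-5))²)*(-127 - 178) = √(0 + (-10)²)*(-305) = √(0 + 100)*(-305) = √100*(-305) = 10*(-305) = -3050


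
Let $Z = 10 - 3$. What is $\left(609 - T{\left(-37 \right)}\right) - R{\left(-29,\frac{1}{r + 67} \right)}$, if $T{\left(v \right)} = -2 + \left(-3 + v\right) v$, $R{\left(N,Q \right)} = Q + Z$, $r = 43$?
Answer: $- \frac{96361}{110} \approx -876.01$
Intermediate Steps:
$Z = 7$ ($Z = 10 - 3 = 7$)
$R{\left(N,Q \right)} = 7 + Q$ ($R{\left(N,Q \right)} = Q + 7 = 7 + Q$)
$T{\left(v \right)} = -2 + v \left(-3 + v\right)$
$\left(609 - T{\left(-37 \right)}\right) - R{\left(-29,\frac{1}{r + 67} \right)} = \left(609 - \left(-2 + \left(-37\right)^{2} - -111\right)\right) - \left(7 + \frac{1}{43 + 67}\right) = \left(609 - \left(-2 + 1369 + 111\right)\right) - \left(7 + \frac{1}{110}\right) = \left(609 - 1478\right) - \left(7 + \frac{1}{110}\right) = \left(609 - 1478\right) - \frac{771}{110} = -869 - \frac{771}{110} = - \frac{96361}{110}$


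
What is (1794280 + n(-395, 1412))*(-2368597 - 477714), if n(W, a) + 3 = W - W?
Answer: -5107070362147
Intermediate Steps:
n(W, a) = -3 (n(W, a) = -3 + (W - W) = -3 + 0 = -3)
(1794280 + n(-395, 1412))*(-2368597 - 477714) = (1794280 - 3)*(-2368597 - 477714) = 1794277*(-2846311) = -5107070362147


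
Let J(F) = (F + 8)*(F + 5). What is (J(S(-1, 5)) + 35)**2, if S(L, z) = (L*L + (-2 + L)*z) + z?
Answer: 1521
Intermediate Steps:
S(L, z) = z + L**2 + z*(-2 + L) (S(L, z) = (L**2 + z*(-2 + L)) + z = z + L**2 + z*(-2 + L))
J(F) = (5 + F)*(8 + F) (J(F) = (8 + F)*(5 + F) = (5 + F)*(8 + F))
(J(S(-1, 5)) + 35)**2 = ((40 + ((-1)**2 - 1*5 - 1*5)**2 + 13*((-1)**2 - 1*5 - 1*5)) + 35)**2 = ((40 + (1 - 5 - 5)**2 + 13*(1 - 5 - 5)) + 35)**2 = ((40 + (-9)**2 + 13*(-9)) + 35)**2 = ((40 + 81 - 117) + 35)**2 = (4 + 35)**2 = 39**2 = 1521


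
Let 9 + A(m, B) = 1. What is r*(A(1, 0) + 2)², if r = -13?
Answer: -468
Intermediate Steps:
A(m, B) = -8 (A(m, B) = -9 + 1 = -8)
r*(A(1, 0) + 2)² = -13*(-8 + 2)² = -13*(-6)² = -13*36 = -468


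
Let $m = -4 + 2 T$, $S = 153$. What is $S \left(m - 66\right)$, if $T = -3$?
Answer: $-11628$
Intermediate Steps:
$m = -10$ ($m = -4 + 2 \left(-3\right) = -4 - 6 = -10$)
$S \left(m - 66\right) = 153 \left(-10 - 66\right) = 153 \left(-76\right) = -11628$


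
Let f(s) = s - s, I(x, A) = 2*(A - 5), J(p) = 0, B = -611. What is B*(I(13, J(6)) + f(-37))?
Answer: 6110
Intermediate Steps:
I(x, A) = -10 + 2*A (I(x, A) = 2*(-5 + A) = -10 + 2*A)
f(s) = 0
B*(I(13, J(6)) + f(-37)) = -611*((-10 + 2*0) + 0) = -611*((-10 + 0) + 0) = -611*(-10 + 0) = -611*(-10) = 6110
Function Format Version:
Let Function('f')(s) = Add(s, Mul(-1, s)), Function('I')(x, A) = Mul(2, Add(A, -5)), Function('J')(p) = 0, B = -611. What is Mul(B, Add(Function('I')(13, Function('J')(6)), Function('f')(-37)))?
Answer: 6110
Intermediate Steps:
Function('I')(x, A) = Add(-10, Mul(2, A)) (Function('I')(x, A) = Mul(2, Add(-5, A)) = Add(-10, Mul(2, A)))
Function('f')(s) = 0
Mul(B, Add(Function('I')(13, Function('J')(6)), Function('f')(-37))) = Mul(-611, Add(Add(-10, Mul(2, 0)), 0)) = Mul(-611, Add(Add(-10, 0), 0)) = Mul(-611, Add(-10, 0)) = Mul(-611, -10) = 6110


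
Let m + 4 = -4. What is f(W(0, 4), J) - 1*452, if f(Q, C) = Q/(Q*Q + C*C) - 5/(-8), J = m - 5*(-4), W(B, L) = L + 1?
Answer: -610219/1352 ≈ -451.35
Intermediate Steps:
m = -8 (m = -4 - 4 = -8)
W(B, L) = 1 + L
J = 12 (J = -8 - 5*(-4) = -8 + 20 = 12)
f(Q, C) = 5/8 + Q/(C² + Q²) (f(Q, C) = Q/(Q² + C²) - 5*(-⅛) = Q/(C² + Q²) + 5/8 = 5/8 + Q/(C² + Q²))
f(W(0, 4), J) - 1*452 = ((1 + 4) + (5/8)*12² + 5*(1 + 4)²/8)/(12² + (1 + 4)²) - 1*452 = (5 + (5/8)*144 + (5/8)*5²)/(144 + 5²) - 452 = (5 + 90 + (5/8)*25)/(144 + 25) - 452 = (5 + 90 + 125/8)/169 - 452 = (1/169)*(885/8) - 452 = 885/1352 - 452 = -610219/1352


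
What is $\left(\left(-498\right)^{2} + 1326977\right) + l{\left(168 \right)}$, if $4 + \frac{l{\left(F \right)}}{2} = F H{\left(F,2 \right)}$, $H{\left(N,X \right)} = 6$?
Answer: $1576989$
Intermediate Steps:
$l{\left(F \right)} = -8 + 12 F$ ($l{\left(F \right)} = -8 + 2 F 6 = -8 + 2 \cdot 6 F = -8 + 12 F$)
$\left(\left(-498\right)^{2} + 1326977\right) + l{\left(168 \right)} = \left(\left(-498\right)^{2} + 1326977\right) + \left(-8 + 12 \cdot 168\right) = \left(248004 + 1326977\right) + \left(-8 + 2016\right) = 1574981 + 2008 = 1576989$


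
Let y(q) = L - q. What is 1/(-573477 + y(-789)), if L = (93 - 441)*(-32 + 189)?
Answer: -1/627324 ≈ -1.5941e-6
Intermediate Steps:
L = -54636 (L = -348*157 = -54636)
y(q) = -54636 - q
1/(-573477 + y(-789)) = 1/(-573477 + (-54636 - 1*(-789))) = 1/(-573477 + (-54636 + 789)) = 1/(-573477 - 53847) = 1/(-627324) = -1/627324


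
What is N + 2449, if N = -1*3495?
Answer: -1046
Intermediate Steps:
N = -3495
N + 2449 = -3495 + 2449 = -1046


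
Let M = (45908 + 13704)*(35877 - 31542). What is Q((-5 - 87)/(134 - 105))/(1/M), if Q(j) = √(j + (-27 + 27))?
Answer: 516836040*I*√667/29 ≈ 4.6028e+8*I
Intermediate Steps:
M = 258418020 (M = 59612*4335 = 258418020)
Q(j) = √j (Q(j) = √(j + 0) = √j)
Q((-5 - 87)/(134 - 105))/(1/M) = √((-5 - 87)/(134 - 105))/(1/258418020) = √(-92/29)/(1/258418020) = √(-92*1/29)*258418020 = √(-92/29)*258418020 = (2*I*√667/29)*258418020 = 516836040*I*√667/29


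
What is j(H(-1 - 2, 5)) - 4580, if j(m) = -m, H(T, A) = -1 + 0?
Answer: -4579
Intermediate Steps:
H(T, A) = -1
j(H(-1 - 2, 5)) - 4580 = -1*(-1) - 4580 = 1 - 4580 = -4579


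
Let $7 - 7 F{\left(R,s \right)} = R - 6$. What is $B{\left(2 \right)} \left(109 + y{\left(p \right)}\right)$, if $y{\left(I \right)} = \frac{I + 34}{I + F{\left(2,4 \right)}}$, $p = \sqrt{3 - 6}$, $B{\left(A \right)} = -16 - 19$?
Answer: $\frac{35 \left(- 770 \sqrt{3} + 1437 i\right)}{- 11 i + 7 \sqrt{3}} \approx -4176.1 + 359.43 i$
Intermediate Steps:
$B{\left(A \right)} = -35$
$F{\left(R,s \right)} = \frac{13}{7} - \frac{R}{7}$ ($F{\left(R,s \right)} = 1 - \frac{R - 6}{7} = 1 - \frac{-6 + R}{7} = 1 - \left(- \frac{6}{7} + \frac{R}{7}\right) = \frac{13}{7} - \frac{R}{7}$)
$p = i \sqrt{3}$ ($p = \sqrt{-3} = i \sqrt{3} \approx 1.732 i$)
$y{\left(I \right)} = \frac{34 + I}{\frac{11}{7} + I}$ ($y{\left(I \right)} = \frac{I + 34}{I + \left(\frac{13}{7} - \frac{2}{7}\right)} = \frac{34 + I}{I + \left(\frac{13}{7} - \frac{2}{7}\right)} = \frac{34 + I}{I + \frac{11}{7}} = \frac{34 + I}{\frac{11}{7} + I}$)
$B{\left(2 \right)} \left(109 + y{\left(p \right)}\right) = - 35 \left(109 + \frac{7 \left(34 + i \sqrt{3}\right)}{11 + 7 i \sqrt{3}}\right) = -3815 - \frac{245 \left(34 + i \sqrt{3}\right)}{11 + 7 i \sqrt{3}}$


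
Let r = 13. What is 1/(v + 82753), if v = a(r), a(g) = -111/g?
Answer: 13/1075678 ≈ 1.2085e-5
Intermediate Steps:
v = -111/13 ≈ -8.5385
1/(v + 82753) = 1/(-111/13 + 82753) = 1/(1075678/13) = 13/1075678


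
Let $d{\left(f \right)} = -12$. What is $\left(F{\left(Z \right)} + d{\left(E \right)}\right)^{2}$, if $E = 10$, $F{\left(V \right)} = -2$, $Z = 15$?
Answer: $196$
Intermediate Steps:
$\left(F{\left(Z \right)} + d{\left(E \right)}\right)^{2} = \left(-2 - 12\right)^{2} = \left(-14\right)^{2} = 196$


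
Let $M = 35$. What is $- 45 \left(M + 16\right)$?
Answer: $-2295$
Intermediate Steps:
$- 45 \left(M + 16\right) = - 45 \left(35 + 16\right) = \left(-45\right) 51 = -2295$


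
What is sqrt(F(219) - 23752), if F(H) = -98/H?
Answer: I*sqrt(1139191134)/219 ≈ 154.12*I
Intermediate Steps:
sqrt(F(219) - 23752) = sqrt(-98/219 - 23752) = sqrt(-5201786/219) = I*sqrt(1139191134)/219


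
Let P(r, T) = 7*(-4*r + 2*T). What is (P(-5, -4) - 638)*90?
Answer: -49860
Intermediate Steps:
P(r, T) = -28*r + 14*T
(P(-5, -4) - 638)*90 = ((-28*(-5) + 14*(-4)) - 638)*90 = ((140 - 56) - 638)*90 = (84 - 638)*90 = -554*90 = -49860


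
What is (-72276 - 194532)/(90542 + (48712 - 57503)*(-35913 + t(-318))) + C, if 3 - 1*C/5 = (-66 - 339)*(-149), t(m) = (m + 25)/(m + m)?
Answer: -60597645490276158/200847321337 ≈ -3.0171e+5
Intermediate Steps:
t(m) = (25 + m)/(2*m) (t(m) = (25 + m)/((2*m)) = (25 + m)*(1/(2*m)) = (25 + m)/(2*m))
C = -301710 (C = 15 - 5*(-66 - 339)*(-149) = 15 - (-2025)*(-149) = 15 - 5*60345 = 15 - 301725 = -301710)
(-72276 - 194532)/(90542 + (48712 - 57503)*(-35913 + t(-318))) + C = (-72276 - 194532)/(90542 + (48712 - 57503)*(-35913 + (½)*(25 - 318)/(-318))) - 301710 = -266808/(90542 - 8791*(-35913 + (½)*(-1/318)*(-293))) - 301710 = -266808/(90542 - 8791*(-35913 + 293/636)) - 301710 = -266808/(90542 - 8791*(-22840375/636)) - 301710 = -266808/(90542 + 200789736625/636) - 301710 = -266808/200847321337/636 - 301710 = -266808*636/200847321337 - 301710 = -169689888/200847321337 - 301710 = -60597645490276158/200847321337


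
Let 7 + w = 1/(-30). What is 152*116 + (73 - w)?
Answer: 531361/30 ≈ 17712.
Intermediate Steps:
w = -211/30 (w = -7 + 1/(-30) = -7 - 1/30 = -211/30 ≈ -7.0333)
152*116 + (73 - w) = 152*116 + (73 - 1*(-211/30)) = 17632 + (73 + 211/30) = 17632 + 2401/30 = 531361/30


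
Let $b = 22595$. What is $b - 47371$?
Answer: $-24776$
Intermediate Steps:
$b - 47371 = 22595 - 47371 = -24776$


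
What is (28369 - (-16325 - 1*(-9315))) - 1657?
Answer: 33722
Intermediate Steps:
(28369 - (-16325 - 1*(-9315))) - 1657 = (28369 - (-16325 + 9315)) - 1657 = (28369 - 1*(-7010)) - 1657 = (28369 + 7010) - 1657 = 35379 - 1657 = 33722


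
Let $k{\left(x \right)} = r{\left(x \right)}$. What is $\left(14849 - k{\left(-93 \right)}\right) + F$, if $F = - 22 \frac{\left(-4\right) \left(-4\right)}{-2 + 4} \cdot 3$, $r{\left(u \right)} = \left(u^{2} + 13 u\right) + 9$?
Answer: $6872$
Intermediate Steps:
$r{\left(u \right)} = 9 + u^{2} + 13 u$
$k{\left(x \right)} = 9 + x^{2} + 13 x$
$F = -528$ ($F = - 22 \cdot \frac{16}{2} \cdot 3 = - 22 \cdot 16 \cdot \frac{1}{2} \cdot 3 = \left(-22\right) 8 \cdot 3 = \left(-176\right) 3 = -528$)
$\left(14849 - k{\left(-93 \right)}\right) + F = \left(14849 - \left(9 + \left(-93\right)^{2} + 13 \left(-93\right)\right)\right) - 528 = \left(14849 - \left(9 + 8649 - 1209\right)\right) - 528 = \left(14849 - 7449\right) - 528 = 7400 - 528 = 6872$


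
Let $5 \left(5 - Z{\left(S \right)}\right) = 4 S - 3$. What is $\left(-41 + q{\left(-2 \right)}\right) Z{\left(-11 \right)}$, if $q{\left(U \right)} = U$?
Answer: $- \frac{3096}{5} \approx -619.2$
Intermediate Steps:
$Z{\left(S \right)} = \frac{28}{5} - \frac{4 S}{5}$ ($Z{\left(S \right)} = 5 - \frac{4 S - 3}{5} = 5 - \frac{-3 + 4 S}{5} = 5 - \left(- \frac{3}{5} + \frac{4 S}{5}\right) = \frac{28}{5} - \frac{4 S}{5}$)
$\left(-41 + q{\left(-2 \right)}\right) Z{\left(-11 \right)} = \left(-41 - 2\right) \left(\frac{28}{5} - - \frac{44}{5}\right) = - 43 \left(\frac{28}{5} + \frac{44}{5}\right) = \left(-43\right) \frac{72}{5} = - \frac{3096}{5}$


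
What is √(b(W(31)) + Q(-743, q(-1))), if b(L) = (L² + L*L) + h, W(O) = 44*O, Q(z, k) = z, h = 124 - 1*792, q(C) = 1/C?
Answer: √3719581 ≈ 1928.6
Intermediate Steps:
h = -668 (h = 124 - 792 = -668)
b(L) = -668 + 2*L² (b(L) = (L² + L*L) - 668 = (L² + L²) - 668 = 2*L² - 668 = -668 + 2*L²)
√(b(W(31)) + Q(-743, q(-1))) = √((-668 + 2*(44*31)²) - 743) = √((-668 + 2*1364²) - 743) = √((-668 + 2*1860496) - 743) = √((-668 + 3720992) - 743) = √(3720324 - 743) = √3719581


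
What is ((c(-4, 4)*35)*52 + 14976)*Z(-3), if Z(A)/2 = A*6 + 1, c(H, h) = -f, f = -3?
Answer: -694824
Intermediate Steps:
c(H, h) = 3 (c(H, h) = -1*(-3) = 3)
Z(A) = 2 + 12*A (Z(A) = 2*(A*6 + 1) = 2*(6*A + 1) = 2*(1 + 6*A) = 2 + 12*A)
((c(-4, 4)*35)*52 + 14976)*Z(-3) = ((3*35)*52 + 14976)*(2 + 12*(-3)) = (105*52 + 14976)*(2 - 36) = (5460 + 14976)*(-34) = 20436*(-34) = -694824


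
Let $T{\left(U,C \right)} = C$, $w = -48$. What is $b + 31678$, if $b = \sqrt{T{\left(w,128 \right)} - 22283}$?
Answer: $31678 + i \sqrt{22155} \approx 31678.0 + 148.85 i$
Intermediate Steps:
$b = i \sqrt{22155}$ ($b = \sqrt{128 - 22283} = \sqrt{-22155} = i \sqrt{22155} \approx 148.85 i$)
$b + 31678 = i \sqrt{22155} + 31678 = 31678 + i \sqrt{22155}$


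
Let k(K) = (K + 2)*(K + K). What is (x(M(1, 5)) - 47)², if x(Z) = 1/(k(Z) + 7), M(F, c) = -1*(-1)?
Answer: 372100/169 ≈ 2201.8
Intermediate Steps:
M(F, c) = 1
k(K) = 2*K*(2 + K) (k(K) = (2 + K)*(2*K) = 2*K*(2 + K))
x(Z) = 1/(7 + 2*Z*(2 + Z)) (x(Z) = 1/(2*Z*(2 + Z) + 7) = 1/(7 + 2*Z*(2 + Z)))
(x(M(1, 5)) - 47)² = (1/(7 + 2*1*(2 + 1)) - 47)² = (1/(7 + 2*1*3) - 47)² = (1/(7 + 6) - 47)² = (1/13 - 47)² = (-610/13)² = 372100/169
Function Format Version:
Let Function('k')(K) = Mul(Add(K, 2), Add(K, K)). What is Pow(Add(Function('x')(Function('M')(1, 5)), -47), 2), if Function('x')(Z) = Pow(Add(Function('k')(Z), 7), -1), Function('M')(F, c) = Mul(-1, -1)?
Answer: Rational(372100, 169) ≈ 2201.8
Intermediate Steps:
Function('M')(F, c) = 1
Function('k')(K) = Mul(2, K, Add(2, K)) (Function('k')(K) = Mul(Add(2, K), Mul(2, K)) = Mul(2, K, Add(2, K)))
Function('x')(Z) = Pow(Add(7, Mul(2, Z, Add(2, Z))), -1) (Function('x')(Z) = Pow(Add(Mul(2, Z, Add(2, Z)), 7), -1) = Pow(Add(7, Mul(2, Z, Add(2, Z))), -1))
Pow(Add(Function('x')(Function('M')(1, 5)), -47), 2) = Pow(Add(Pow(Add(7, Mul(2, 1, Add(2, 1))), -1), -47), 2) = Pow(Add(Pow(Add(7, Mul(2, 1, 3)), -1), -47), 2) = Pow(Add(Pow(Add(7, 6), -1), -47), 2) = Pow(Add(Pow(13, -1), -47), 2) = Pow(Add(Rational(1, 13), -47), 2) = Pow(Rational(-610, 13), 2) = Rational(372100, 169)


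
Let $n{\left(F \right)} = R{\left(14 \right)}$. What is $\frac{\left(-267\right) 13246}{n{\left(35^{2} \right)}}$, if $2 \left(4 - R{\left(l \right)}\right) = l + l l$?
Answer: $\frac{3536682}{101} \approx 35017.0$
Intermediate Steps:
$R{\left(l \right)} = 4 - \frac{l}{2} - \frac{l^{2}}{2}$ ($R{\left(l \right)} = 4 - \frac{l + l l}{2} = 4 - \frac{l + l^{2}}{2} = 4 - \left(\frac{l}{2} + \frac{l^{2}}{2}\right) = 4 - \frac{l}{2} - \frac{l^{2}}{2}$)
$n{\left(F \right)} = -101$ ($n{\left(F \right)} = 4 - 7 - \frac{14^{2}}{2} = 4 - 7 - 98 = -101$)
$\frac{\left(-267\right) 13246}{n{\left(35^{2} \right)}} = \frac{\left(-267\right) 13246}{-101} = \left(-3536682\right) \left(- \frac{1}{101}\right) = \frac{3536682}{101}$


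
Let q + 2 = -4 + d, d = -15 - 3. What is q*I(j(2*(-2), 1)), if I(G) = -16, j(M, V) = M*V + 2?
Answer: 384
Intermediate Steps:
j(M, V) = 2 + M*V
d = -18
q = -24 (q = -2 + (-4 - 18) = -2 - 22 = -24)
q*I(j(2*(-2), 1)) = -24*(-16) = 384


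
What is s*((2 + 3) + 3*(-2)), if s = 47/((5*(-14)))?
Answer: 47/70 ≈ 0.67143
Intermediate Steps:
s = -47/70 (s = 47/(-70) = 47*(-1/70) = -47/70 ≈ -0.67143)
s*((2 + 3) + 3*(-2)) = -47*((2 + 3) + 3*(-2))/70 = -47*(5 - 6)/70 = -47/70*(-1) = 47/70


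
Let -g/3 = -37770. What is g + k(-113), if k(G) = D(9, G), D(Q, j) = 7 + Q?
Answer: 113326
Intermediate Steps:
g = 113310 (g = -3*(-37770) = 113310)
k(G) = 16 (k(G) = 7 + 9 = 16)
g + k(-113) = 113310 + 16 = 113326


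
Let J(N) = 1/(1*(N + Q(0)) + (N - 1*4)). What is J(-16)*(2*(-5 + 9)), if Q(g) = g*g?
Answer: -2/9 ≈ -0.22222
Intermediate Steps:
Q(g) = g²
J(N) = 1/(-4 + 2*N) (J(N) = 1/(1*(N + 0²) + (N - 1*4)) = 1/(1*(N + 0) + (N - 4)) = 1/(1*N + (-4 + N)) = 1/(N + (-4 + N)) = 1/(-4 + 2*N))
J(-16)*(2*(-5 + 9)) = (1/(2*(-2 - 16)))*(2*(-5 + 9)) = ((½)/(-18))*(2*4) = ((½)*(-1/18))*8 = -1/36*8 = -2/9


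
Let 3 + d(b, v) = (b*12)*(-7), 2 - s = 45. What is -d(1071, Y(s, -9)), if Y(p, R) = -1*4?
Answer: 89967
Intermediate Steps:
s = -43 (s = 2 - 1*45 = 2 - 45 = -43)
Y(p, R) = -4
d(b, v) = -3 - 84*b (d(b, v) = -3 + (b*12)*(-7) = -3 + (12*b)*(-7) = -3 - 84*b)
-d(1071, Y(s, -9)) = -(-3 - 84*1071) = -(-3 - 89964) = -1*(-89967) = 89967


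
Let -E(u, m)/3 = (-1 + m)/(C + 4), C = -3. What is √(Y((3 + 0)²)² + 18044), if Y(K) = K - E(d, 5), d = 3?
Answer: √18485 ≈ 135.96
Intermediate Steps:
E(u, m) = 3 - 3*m (E(u, m) = -3*(-1 + m)/(-3 + 4) = -3*(-1 + m)/1 = -3*(-1 + m) = 3 - 3*m)
Y(K) = 12 + K (Y(K) = K - (3 - 3*5) = K - (3 - 15) = K - 1*(-12) = K + 12 = 12 + K)
√(Y((3 + 0)²)² + 18044) = √((12 + (3 + 0)²)² + 18044) = √((12 + 3²)² + 18044) = √((12 + 9)² + 18044) = √(21² + 18044) = √(441 + 18044) = √18485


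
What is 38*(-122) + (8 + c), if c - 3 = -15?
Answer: -4640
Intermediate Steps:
c = -12 (c = 3 - 15 = -12)
38*(-122) + (8 + c) = 38*(-122) + (8 - 12) = -4636 - 4 = -4640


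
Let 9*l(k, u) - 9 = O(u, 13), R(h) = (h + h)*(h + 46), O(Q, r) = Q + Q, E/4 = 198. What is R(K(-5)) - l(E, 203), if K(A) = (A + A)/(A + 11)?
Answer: -1745/9 ≈ -193.89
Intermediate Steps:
E = 792 (E = 4*198 = 792)
K(A) = 2*A/(11 + A) (K(A) = (2*A)/(11 + A) = 2*A/(11 + A))
O(Q, r) = 2*Q
R(h) = 2*h*(46 + h) (R(h) = (2*h)*(46 + h) = 2*h*(46 + h))
l(k, u) = 1 + 2*u/9 (l(k, u) = 1 + (2*u)/9 = 1 + 2*u/9)
R(K(-5)) - l(E, 203) = 2*(2*(-5)/(11 - 5))*(46 + 2*(-5)/(11 - 5)) - (1 + (2/9)*203) = 2*(2*(-5)/6)*(46 + 2*(-5)/6) - (1 + 406/9) = 2*(2*(-5)*(⅙))*(46 + 2*(-5)*(⅙)) - 1*415/9 = 2*(-5/3)*(46 - 5/3) - 415/9 = 2*(-5/3)*(133/3) - 415/9 = -1330/9 - 415/9 = -1745/9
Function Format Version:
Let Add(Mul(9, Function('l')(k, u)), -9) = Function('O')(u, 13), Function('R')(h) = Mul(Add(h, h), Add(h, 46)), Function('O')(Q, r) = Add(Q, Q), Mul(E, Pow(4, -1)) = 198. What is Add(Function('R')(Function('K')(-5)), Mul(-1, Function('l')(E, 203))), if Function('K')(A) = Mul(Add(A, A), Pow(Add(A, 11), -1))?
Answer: Rational(-1745, 9) ≈ -193.89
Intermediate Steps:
E = 792 (E = Mul(4, 198) = 792)
Function('K')(A) = Mul(2, A, Pow(Add(11, A), -1)) (Function('K')(A) = Mul(Mul(2, A), Pow(Add(11, A), -1)) = Mul(2, A, Pow(Add(11, A), -1)))
Function('O')(Q, r) = Mul(2, Q)
Function('R')(h) = Mul(2, h, Add(46, h)) (Function('R')(h) = Mul(Mul(2, h), Add(46, h)) = Mul(2, h, Add(46, h)))
Function('l')(k, u) = Add(1, Mul(Rational(2, 9), u)) (Function('l')(k, u) = Add(1, Mul(Rational(1, 9), Mul(2, u))) = Add(1, Mul(Rational(2, 9), u)))
Add(Function('R')(Function('K')(-5)), Mul(-1, Function('l')(E, 203))) = Add(Mul(2, Mul(2, -5, Pow(Add(11, -5), -1)), Add(46, Mul(2, -5, Pow(Add(11, -5), -1)))), Mul(-1, Add(1, Mul(Rational(2, 9), 203)))) = Add(Mul(2, Mul(2, -5, Pow(6, -1)), Add(46, Mul(2, -5, Pow(6, -1)))), Mul(-1, Add(1, Rational(406, 9)))) = Add(Mul(2, Mul(2, -5, Rational(1, 6)), Add(46, Mul(2, -5, Rational(1, 6)))), Mul(-1, Rational(415, 9))) = Add(Mul(2, Rational(-5, 3), Add(46, Rational(-5, 3))), Rational(-415, 9)) = Add(Mul(2, Rational(-5, 3), Rational(133, 3)), Rational(-415, 9)) = Add(Rational(-1330, 9), Rational(-415, 9)) = Rational(-1745, 9)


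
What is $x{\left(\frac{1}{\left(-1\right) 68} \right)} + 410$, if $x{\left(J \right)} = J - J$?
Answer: $410$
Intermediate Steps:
$x{\left(J \right)} = 0$
$x{\left(\frac{1}{\left(-1\right) 68} \right)} + 410 = 0 + 410 = 410$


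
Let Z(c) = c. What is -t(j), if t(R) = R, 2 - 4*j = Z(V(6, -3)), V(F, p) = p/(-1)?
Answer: 1/4 ≈ 0.25000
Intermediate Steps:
V(F, p) = -p (V(F, p) = p*(-1) = -p)
j = -1/4 (j = 1/2 - (-1)*(-3)/4 = 1/2 - 1/4*3 = 1/2 - 3/4 = -1/4 ≈ -0.25000)
-t(j) = -1*(-1/4) = 1/4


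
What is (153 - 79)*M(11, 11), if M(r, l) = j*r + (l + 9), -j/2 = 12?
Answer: -18056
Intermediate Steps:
j = -24 (j = -2*12 = -24)
M(r, l) = 9 + l - 24*r (M(r, l) = -24*r + (l + 9) = -24*r + (9 + l) = 9 + l - 24*r)
(153 - 79)*M(11, 11) = (153 - 79)*(9 + 11 - 24*11) = 74*(9 + 11 - 264) = 74*(-244) = -18056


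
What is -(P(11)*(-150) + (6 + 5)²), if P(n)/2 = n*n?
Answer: 36179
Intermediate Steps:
P(n) = 2*n² (P(n) = 2*(n*n) = 2*n²)
-(P(11)*(-150) + (6 + 5)²) = -((2*11²)*(-150) + (6 + 5)²) = -((2*121)*(-150) + 11²) = -(242*(-150) + 121) = -(-36300 + 121) = -1*(-36179) = 36179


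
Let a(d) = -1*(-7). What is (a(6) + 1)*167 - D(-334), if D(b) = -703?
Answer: 2039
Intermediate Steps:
a(d) = 7
(a(6) + 1)*167 - D(-334) = (7 + 1)*167 - 1*(-703) = 8*167 + 703 = 1336 + 703 = 2039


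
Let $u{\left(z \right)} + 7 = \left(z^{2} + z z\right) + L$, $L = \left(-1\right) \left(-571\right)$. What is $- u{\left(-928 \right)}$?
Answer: $-1722932$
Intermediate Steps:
$L = 571$
$u{\left(z \right)} = 564 + 2 z^{2}$ ($u{\left(z \right)} = -7 + \left(\left(z^{2} + z z\right) + 571\right) = -7 + \left(\left(z^{2} + z^{2}\right) + 571\right) = -7 + \left(2 z^{2} + 571\right) = -7 + \left(571 + 2 z^{2}\right) = 564 + 2 z^{2}$)
$- u{\left(-928 \right)} = - (564 + 2 \left(-928\right)^{2}) = - (564 + 2 \cdot 861184) = - (564 + 1722368) = \left(-1\right) 1722932 = -1722932$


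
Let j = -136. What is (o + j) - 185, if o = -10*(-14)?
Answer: -181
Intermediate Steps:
o = 140
(o + j) - 185 = (140 - 136) - 185 = 4 - 185 = -181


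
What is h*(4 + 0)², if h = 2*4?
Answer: 128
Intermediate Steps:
h = 8
h*(4 + 0)² = 8*(4 + 0)² = 8*4² = 8*16 = 128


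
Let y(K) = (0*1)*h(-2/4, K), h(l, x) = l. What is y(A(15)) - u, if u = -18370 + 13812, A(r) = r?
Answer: 4558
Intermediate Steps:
u = -4558
y(K) = 0 (y(K) = (0*1)*(-2/4) = 0*(-2*¼) = 0*(-½) = 0)
y(A(15)) - u = 0 - 1*(-4558) = 0 + 4558 = 4558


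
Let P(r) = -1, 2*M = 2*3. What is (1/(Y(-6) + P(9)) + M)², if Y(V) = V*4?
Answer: 5476/625 ≈ 8.7616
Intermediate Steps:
Y(V) = 4*V
M = 3 (M = (2*3)/2 = (½)*6 = 3)
(1/(Y(-6) + P(9)) + M)² = (1/(4*(-6) - 1) + 3)² = (1/(-24 - 1) + 3)² = (1/(-25) + 3)² = (-1/25 + 3)² = (74/25)² = 5476/625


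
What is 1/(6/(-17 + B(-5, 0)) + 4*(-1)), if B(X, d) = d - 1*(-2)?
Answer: -5/22 ≈ -0.22727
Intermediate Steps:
B(X, d) = 2 + d (B(X, d) = d + 2 = 2 + d)
1/(6/(-17 + B(-5, 0)) + 4*(-1)) = 1/(6/(-17 + (2 + 0)) + 4*(-1)) = 1/(6/(-17 + 2) - 4) = 1/(6/(-15) - 4) = 1/(-1/15*6 - 4) = 1/(-2/5 - 4) = 1/(-22/5) = -5/22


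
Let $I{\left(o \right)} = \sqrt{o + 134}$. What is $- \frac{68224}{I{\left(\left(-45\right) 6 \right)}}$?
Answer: $\frac{17056 i \sqrt{34}}{17} \approx 5850.2 i$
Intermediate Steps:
$I{\left(o \right)} = \sqrt{134 + o}$
$- \frac{68224}{I{\left(\left(-45\right) 6 \right)}} = - \frac{68224}{\sqrt{134 - 270}} = - \frac{68224}{\sqrt{-136}} = - \frac{68224}{2 i \sqrt{34}} = - 68224 \left(- \frac{i \sqrt{34}}{68}\right) = \frac{17056 i \sqrt{34}}{17}$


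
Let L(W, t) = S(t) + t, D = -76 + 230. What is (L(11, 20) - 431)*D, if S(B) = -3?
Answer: -63756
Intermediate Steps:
D = 154
L(W, t) = -3 + t
(L(11, 20) - 431)*D = ((-3 + 20) - 431)*154 = (17 - 431)*154 = -414*154 = -63756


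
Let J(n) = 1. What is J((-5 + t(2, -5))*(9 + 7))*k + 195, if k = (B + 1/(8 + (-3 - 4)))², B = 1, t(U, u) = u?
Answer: 199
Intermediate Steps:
k = 4 (k = (1 + 1/(8 + (-3 - 4)))² = (1 + 1/(8 - 7))² = (1 + 1/1)² = (1 + 1)² = 2² = 4)
J((-5 + t(2, -5))*(9 + 7))*k + 195 = 1*4 + 195 = 4 + 195 = 199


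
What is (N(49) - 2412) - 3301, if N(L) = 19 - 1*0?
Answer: -5694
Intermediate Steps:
N(L) = 19 (N(L) = 19 + 0 = 19)
(N(49) - 2412) - 3301 = (19 - 2412) - 3301 = -2393 - 3301 = -5694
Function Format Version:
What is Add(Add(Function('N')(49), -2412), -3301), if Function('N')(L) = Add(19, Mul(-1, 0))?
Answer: -5694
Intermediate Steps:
Function('N')(L) = 19 (Function('N')(L) = Add(19, 0) = 19)
Add(Add(Function('N')(49), -2412), -3301) = Add(Add(19, -2412), -3301) = Add(-2393, -3301) = -5694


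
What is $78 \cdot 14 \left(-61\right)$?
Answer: $-66612$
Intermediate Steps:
$78 \cdot 14 \left(-61\right) = 1092 \left(-61\right) = -66612$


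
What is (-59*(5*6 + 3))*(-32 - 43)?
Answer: 146025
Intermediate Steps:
(-59*(5*6 + 3))*(-32 - 43) = -59*(30 + 3)*(-75) = -59*33*(-75) = -1947*(-75) = 146025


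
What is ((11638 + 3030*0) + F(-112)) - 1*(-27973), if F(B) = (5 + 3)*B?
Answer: 38715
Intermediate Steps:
F(B) = 8*B
((11638 + 3030*0) + F(-112)) - 1*(-27973) = ((11638 + 3030*0) + 8*(-112)) - 1*(-27973) = ((11638 + 0) - 896) + 27973 = (11638 - 896) + 27973 = 10742 + 27973 = 38715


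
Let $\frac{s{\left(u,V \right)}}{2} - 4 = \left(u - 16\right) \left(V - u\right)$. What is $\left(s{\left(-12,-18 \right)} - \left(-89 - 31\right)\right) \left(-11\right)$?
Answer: $-5104$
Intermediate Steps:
$s{\left(u,V \right)} = 8 + 2 \left(-16 + u\right) \left(V - u\right)$ ($s{\left(u,V \right)} = 8 + 2 \left(u - 16\right) \left(V - u\right) = 8 + 2 \left(-16 + u\right) \left(V - u\right)$)
$\left(s{\left(-12,-18 \right)} - \left(-89 - 31\right)\right) \left(-11\right) = \left(\left(8 - -576 - 2 \left(-12\right)^{2} + 32 \left(-12\right) + 2 \left(-18\right) \left(-12\right)\right) - \left(-89 - 31\right)\right) \left(-11\right) = \left(\left(8 + 576 - 288 - 384 + 432\right) - \left(-89 - 31\right)\right) \left(-11\right) = \left(\left(8 + 576 - 288 - 384 + 432\right) - -120\right) \left(-11\right) = \left(344 + 120\right) \left(-11\right) = 464 \left(-11\right) = -5104$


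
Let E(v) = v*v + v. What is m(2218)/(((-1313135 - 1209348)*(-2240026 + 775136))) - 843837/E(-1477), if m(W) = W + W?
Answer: -74240781478278679/191800981285784220 ≈ -0.38707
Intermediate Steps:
E(v) = v + v**2 (E(v) = v**2 + v = v + v**2)
m(W) = 2*W
m(2218)/(((-1313135 - 1209348)*(-2240026 + 775136))) - 843837/E(-1477) = (2*2218)/(((-1313135 - 1209348)*(-2240026 + 775136))) - 843837*(-1/(1477*(1 - 1477))) = 4436/((-2522483*(-1464890))) - 843837/((-1477*(-1476))) = 4436/3695160121870 - 843837/2180052 = 4436*(1/3695160121870) - 843837*1/2180052 = 2218/1847580060935 - 281279/726684 = -74240781478278679/191800981285784220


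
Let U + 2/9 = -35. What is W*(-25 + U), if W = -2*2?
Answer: 2168/9 ≈ 240.89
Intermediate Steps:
W = -4
U = -317/9 (U = -2/9 - 35 = -317/9 ≈ -35.222)
W*(-25 + U) = -4*(-25 - 317/9) = -4*(-542/9) = 2168/9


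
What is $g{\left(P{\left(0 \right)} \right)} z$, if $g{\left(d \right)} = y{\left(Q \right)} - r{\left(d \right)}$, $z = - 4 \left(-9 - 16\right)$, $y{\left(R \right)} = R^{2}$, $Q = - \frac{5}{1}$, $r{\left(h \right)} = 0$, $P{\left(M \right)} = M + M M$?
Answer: $2500$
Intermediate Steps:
$P{\left(M \right)} = M + M^{2}$
$Q = -5$ ($Q = \left(-5\right) 1 = -5$)
$z = 100$ ($z = \left(-4\right) \left(-25\right) = 100$)
$g{\left(d \right)} = 25$ ($g{\left(d \right)} = \left(-5\right)^{2} - 0 = 25 + 0 = 25$)
$g{\left(P{\left(0 \right)} \right)} z = 25 \cdot 100 = 2500$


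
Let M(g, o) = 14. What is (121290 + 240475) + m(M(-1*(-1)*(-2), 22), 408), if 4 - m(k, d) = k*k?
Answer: 361573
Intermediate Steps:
m(k, d) = 4 - k² (m(k, d) = 4 - k*k = 4 - k²)
(121290 + 240475) + m(M(-1*(-1)*(-2), 22), 408) = (121290 + 240475) + (4 - 1*14²) = 361765 + (4 - 1*196) = 361765 + (4 - 196) = 361765 - 192 = 361573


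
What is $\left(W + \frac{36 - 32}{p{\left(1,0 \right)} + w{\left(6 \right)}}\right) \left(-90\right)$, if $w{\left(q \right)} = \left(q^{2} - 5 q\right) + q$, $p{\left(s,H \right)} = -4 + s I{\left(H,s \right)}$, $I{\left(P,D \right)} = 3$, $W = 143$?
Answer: $- \frac{141930}{11} \approx -12903.0$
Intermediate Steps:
$p{\left(s,H \right)} = -4 + 3 s$ ($p{\left(s,H \right)} = -4 + s 3 = -4 + 3 s$)
$w{\left(q \right)} = q^{2} - 4 q$
$\left(W + \frac{36 - 32}{p{\left(1,0 \right)} + w{\left(6 \right)}}\right) \left(-90\right) = \left(143 + \frac{36 - 32}{\left(-4 + 3 \cdot 1\right) + 6 \left(-4 + 6\right)}\right) \left(-90\right) = \left(143 + \frac{4}{\left(-4 + 3\right) + 6 \cdot 2}\right) \left(-90\right) = \left(143 + \frac{4}{-1 + 12}\right) \left(-90\right) = \left(143 + \frac{4}{11}\right) \left(-90\right) = \frac{1577}{11} \left(-90\right) = - \frac{141930}{11}$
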